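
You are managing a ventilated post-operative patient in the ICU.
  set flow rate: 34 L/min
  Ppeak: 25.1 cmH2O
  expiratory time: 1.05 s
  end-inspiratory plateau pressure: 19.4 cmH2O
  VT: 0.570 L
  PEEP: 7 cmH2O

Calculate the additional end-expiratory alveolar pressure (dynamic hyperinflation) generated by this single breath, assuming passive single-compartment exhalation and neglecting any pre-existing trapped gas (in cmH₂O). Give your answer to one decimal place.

1.3

Flow: 34 L/min ÷ 60 = 0.5667 L/s.
R = (PIP − Pplat)/V̇ = (25.1 − 19.4) / 0.5667 = 5.7/0.5667 = 10.058 cmH2O·s/L.
C = Vt/(Pplat − PEEP) = 570.0 / (19.4 − 7) = 570.0/12.4 = 45.968 mL/cmH2O.
τ = R × C = 10.058 × 0.04597 L/cmH2O = 0.4624 s.
Fraction remaining = e^(−Te/τ) = e^(−1.05/0.4624) = 0.1032; trapped volume = 570.0 × 0.1032 = 58.824 mL.
Additional alveolar pressure from trapping ≈ V_trapped / C = 58.824 / 45.968 = 1.28 cmH2O.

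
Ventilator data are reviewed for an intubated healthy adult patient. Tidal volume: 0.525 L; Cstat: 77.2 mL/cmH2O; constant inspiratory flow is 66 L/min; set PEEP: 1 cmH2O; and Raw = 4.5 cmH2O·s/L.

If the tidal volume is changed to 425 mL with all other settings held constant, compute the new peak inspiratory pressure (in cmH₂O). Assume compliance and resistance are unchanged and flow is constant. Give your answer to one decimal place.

Flow: 66 L/min ÷ 60 = 1.1 L/s.
PIP = Vt/C + R·V̇ + PEEP (constant-flow equation of motion).
Only the elastic term changes: ΔPIP = ΔVt / C = (425 − 525) / 77.2 = -1.295 cmH2O.
Original PIP = 525/77.2 + 4.5×1.1 + 1 = 12.751 cmH2O; new PIP = 12.751 + (-1.295) = 11.456 cmH2O.

11.5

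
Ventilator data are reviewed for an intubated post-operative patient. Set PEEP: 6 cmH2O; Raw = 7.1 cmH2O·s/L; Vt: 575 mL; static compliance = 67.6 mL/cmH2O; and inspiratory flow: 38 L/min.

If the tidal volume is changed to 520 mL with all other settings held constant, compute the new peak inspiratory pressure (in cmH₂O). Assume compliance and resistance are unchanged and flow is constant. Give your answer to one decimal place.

Flow: 38 L/min ÷ 60 = 0.6333 L/s.
PIP = Vt/C + R·V̇ + PEEP (constant-flow equation of motion).
Only the elastic term changes: ΔPIP = ΔVt / C = (520 − 575) / 67.6 = -0.8136 cmH2O.
Original PIP = 575/67.6 + 7.1×0.6333 + 6 = 19.002 cmH2O; new PIP = 19.002 + (-0.8136) = 18.188 cmH2O.

18.2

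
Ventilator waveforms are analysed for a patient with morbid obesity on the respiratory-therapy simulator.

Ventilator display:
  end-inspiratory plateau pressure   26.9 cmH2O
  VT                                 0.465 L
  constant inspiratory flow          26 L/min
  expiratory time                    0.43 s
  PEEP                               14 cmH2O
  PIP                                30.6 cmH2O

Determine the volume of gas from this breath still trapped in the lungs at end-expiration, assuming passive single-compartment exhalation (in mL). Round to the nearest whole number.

115

Flow: 26 L/min ÷ 60 = 0.4333 L/s.
R = (PIP − Pplat)/V̇ = (30.6 − 26.9) / 0.4333 = 3.7/0.4333 = 8.539 cmH2O·s/L.
C = Vt/(Pplat − PEEP) = 465.0 / (26.9 − 14) = 465.0/12.9 = 36.047 mL/cmH2O.
τ = R × C = 8.539 × 0.03605 L/cmH2O = 0.3078 s.
Fraction remaining = e^(−Te/τ) = e^(−0.43/0.3078) = 0.2473.
Trapped volume = 465.0 × 0.2473 = 114.99 mL.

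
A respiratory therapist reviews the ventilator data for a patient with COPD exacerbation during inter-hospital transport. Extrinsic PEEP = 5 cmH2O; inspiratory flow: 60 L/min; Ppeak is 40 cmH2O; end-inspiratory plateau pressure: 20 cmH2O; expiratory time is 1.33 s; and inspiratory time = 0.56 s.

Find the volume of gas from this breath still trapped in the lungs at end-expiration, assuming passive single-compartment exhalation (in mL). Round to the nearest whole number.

Flow: 60 L/min ÷ 60 = 1 L/s.
Vt = flow × Ti = 1 L/s × 0.56 s × 1000 mL/L = 560.0 mL.
R = (PIP − Pplat)/V̇ = (40 − 20) / 1 = 20.0/1 = 20.0 cmH2O·s/L.
C = Vt/(Pplat − PEEP) = 560.0 / (20 − 5) = 560.0/15.0 = 37.333 mL/cmH2O.
τ = R × C = 20.0 × 0.03733 L/cmH2O = 0.7466 s.
Fraction remaining = e^(−Te/τ) = e^(−1.33/0.7466) = 0.1684.
Trapped volume = 560.0 × 0.1684 = 94.304 mL.

94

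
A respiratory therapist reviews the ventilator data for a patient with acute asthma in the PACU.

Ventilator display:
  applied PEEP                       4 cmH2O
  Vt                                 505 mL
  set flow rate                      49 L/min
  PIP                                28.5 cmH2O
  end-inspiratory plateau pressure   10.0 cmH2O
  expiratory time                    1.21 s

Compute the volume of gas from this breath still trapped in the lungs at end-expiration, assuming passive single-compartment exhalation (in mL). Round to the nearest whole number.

Flow: 49 L/min ÷ 60 = 0.8167 L/s.
R = (PIP − Pplat)/V̇ = (28.5 − 10.0) / 0.8167 = 18.5/0.8167 = 22.652 cmH2O·s/L.
C = Vt/(Pplat − PEEP) = 505.0 / (10.0 − 4) = 505.0/6.0 = 84.167 mL/cmH2O.
τ = R × C = 22.652 × 0.08417 L/cmH2O = 1.907 s.
Fraction remaining = e^(−Te/τ) = e^(−1.21/1.907) = 0.5302.
Trapped volume = 505.0 × 0.5302 = 267.75 mL.

268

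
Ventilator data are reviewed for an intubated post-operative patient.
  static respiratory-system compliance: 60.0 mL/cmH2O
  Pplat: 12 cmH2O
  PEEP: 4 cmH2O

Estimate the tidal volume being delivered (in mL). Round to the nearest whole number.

Vt = Cstat × (Pplat − PEEP) = 60.0 × (12 − 4) = 60.0 × 8.0 = 480.0 mL.

480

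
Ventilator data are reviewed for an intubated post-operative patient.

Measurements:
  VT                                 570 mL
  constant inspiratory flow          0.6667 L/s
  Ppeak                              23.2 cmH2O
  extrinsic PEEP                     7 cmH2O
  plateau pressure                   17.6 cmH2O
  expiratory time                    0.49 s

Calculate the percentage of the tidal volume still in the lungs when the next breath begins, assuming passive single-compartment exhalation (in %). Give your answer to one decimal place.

R = (PIP − Pplat)/V̇ = (23.2 − 17.6) / 0.6667 = 5.6/0.6667 = 8.4 cmH2O·s/L.
C = Vt/(Pplat − PEEP) = 570.0 / (17.6 − 7) = 570.0/10.6 = 53.774 mL/cmH2O.
τ = R × C = 8.4 × 0.05377 L/cmH2O = 0.4517 s.
Fraction remaining at end-expiration = e^(−Te/τ) = e^(−0.49/0.4517) = 0.338 → 33.8%.

33.8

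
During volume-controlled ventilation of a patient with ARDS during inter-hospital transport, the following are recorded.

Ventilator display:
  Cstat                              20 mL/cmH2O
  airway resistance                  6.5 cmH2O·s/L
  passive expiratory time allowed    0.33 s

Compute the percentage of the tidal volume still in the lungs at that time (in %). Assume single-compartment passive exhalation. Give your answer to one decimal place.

τ = R × C = 6.5 × 20 mL/cmH2O = 6.5 × 0.020 L/cmH2O = 0.13 s.
Passive exhalation: V(t)/V₀ = e^(−t/τ) = e^(−0.33/0.13) = 0.07899.
Fraction remaining = 0.07899 → 7.899%.

7.9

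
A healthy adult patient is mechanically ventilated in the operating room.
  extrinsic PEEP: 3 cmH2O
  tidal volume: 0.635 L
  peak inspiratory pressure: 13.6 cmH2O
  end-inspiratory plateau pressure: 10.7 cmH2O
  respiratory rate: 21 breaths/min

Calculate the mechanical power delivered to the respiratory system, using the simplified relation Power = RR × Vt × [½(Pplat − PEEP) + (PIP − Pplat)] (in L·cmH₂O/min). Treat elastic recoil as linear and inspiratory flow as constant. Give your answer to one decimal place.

90.0

Per-breath work = Vt × [½(Pplat−PEEP) + (PIP−Pplat)] = 0.635 × [0.5×7.7 + 2.9] = 0.635 × 6.75 = 4.286 L·cmH2O.
Power = 21 × 4.286 = 90.006 L·cmH2O/min.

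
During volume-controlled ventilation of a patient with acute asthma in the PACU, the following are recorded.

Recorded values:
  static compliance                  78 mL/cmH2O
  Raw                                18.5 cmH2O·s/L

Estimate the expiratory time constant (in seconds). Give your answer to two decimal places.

τ = R × C = 18.5 × 78 mL/cmH2O = 18.5 × 0.078 L/cmH2O = 1.443 s.

1.44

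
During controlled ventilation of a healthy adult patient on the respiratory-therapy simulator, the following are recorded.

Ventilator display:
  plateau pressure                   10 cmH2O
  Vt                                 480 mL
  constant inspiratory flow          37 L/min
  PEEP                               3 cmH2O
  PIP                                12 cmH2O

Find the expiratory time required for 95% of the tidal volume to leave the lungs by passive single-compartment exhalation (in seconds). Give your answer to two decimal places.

Flow: 37 L/min ÷ 60 = 0.6167 L/s.
R = (PIP − Pplat)/V̇ = (12 − 10) / 0.6167 = 2.0/0.6167 = 3.243 cmH2O·s/L.
C = Vt/(Pplat − PEEP) = 480.0 / (10 − 3) = 480.0/7.0 = 68.571 mL/cmH2O.
τ = R × C = 3.243 × 0.06857 L/cmH2O = 0.2224 s.
t = −τ·ln(1 − 0.95) = −0.2224·ln(0.05) = 0.6663 s.

0.67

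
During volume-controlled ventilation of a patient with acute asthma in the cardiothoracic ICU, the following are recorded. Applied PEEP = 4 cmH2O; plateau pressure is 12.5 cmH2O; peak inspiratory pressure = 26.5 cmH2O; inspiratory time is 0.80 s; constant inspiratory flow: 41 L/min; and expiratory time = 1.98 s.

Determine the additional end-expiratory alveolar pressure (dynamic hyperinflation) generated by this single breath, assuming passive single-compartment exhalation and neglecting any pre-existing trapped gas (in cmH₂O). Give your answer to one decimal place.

Flow: 41 L/min ÷ 60 = 0.6833 L/s.
Vt = flow × Ti = 0.6833 L/s × 0.80 s × 1000 mL/L = 546.64 mL.
R = (PIP − Pplat)/V̇ = (26.5 − 12.5) / 0.6833 = 14.0/0.6833 = 20.489 cmH2O·s/L.
C = Vt/(Pplat − PEEP) = 546.64 / (12.5 − 4) = 546.64/8.5 = 64.311 mL/cmH2O.
τ = R × C = 20.489 × 0.06431 L/cmH2O = 1.318 s.
Fraction remaining = e^(−Te/τ) = e^(−1.98/1.318) = 0.2226; trapped volume = 546.64 × 0.2226 = 121.68 mL.
Additional alveolar pressure from trapping ≈ V_trapped / C = 121.68 / 64.311 = 1.892 cmH2O.

1.9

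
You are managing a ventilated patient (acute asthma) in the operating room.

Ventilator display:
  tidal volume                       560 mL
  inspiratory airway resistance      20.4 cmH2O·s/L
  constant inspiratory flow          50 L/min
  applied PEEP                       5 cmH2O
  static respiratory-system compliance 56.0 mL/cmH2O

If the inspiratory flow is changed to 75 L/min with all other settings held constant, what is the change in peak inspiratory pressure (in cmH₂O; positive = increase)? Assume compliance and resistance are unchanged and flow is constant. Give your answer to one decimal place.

Flow: 50 L/min ÷ 60 = 0.8333 L/s.
New flow: 75 L/min ÷ 60 = 1.25 L/s.
PIP = Vt/C + R·V̇ + PEEP (constant-flow equation of motion).
Only the resistive term changes: ΔPIP = R × ΔV̇ = 20.4 × (1.25 − 0.8333) = 20.4 × 0.4167 = 8.501 cmH2O.

8.5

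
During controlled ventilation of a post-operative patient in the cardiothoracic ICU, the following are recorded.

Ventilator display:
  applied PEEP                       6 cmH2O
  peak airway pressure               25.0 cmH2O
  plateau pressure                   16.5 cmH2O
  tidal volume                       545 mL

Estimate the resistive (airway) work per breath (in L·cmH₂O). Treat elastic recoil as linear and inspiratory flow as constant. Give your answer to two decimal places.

With constant inspiratory flow the resistive pressure is constant at PIP − Pplat = 25.0 − 16.5 = 8.5 cmH2O, so resistive work = 8.5 × 0.545 = 4.633 L·cmH2O.

4.63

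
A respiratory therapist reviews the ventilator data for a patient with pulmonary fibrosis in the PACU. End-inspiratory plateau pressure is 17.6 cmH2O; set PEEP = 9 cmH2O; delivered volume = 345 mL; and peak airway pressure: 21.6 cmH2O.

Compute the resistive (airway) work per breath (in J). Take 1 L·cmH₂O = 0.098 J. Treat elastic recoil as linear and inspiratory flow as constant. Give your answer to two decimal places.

With constant inspiratory flow the resistive pressure is constant at PIP − Pplat = 21.6 − 17.6 = 4.0 cmH2O, so resistive work = 4.0 × 0.345 = 1.38 L·cmH2O.
× 0.098 J/(L·cmH2O) → 0.1352 J.

0.14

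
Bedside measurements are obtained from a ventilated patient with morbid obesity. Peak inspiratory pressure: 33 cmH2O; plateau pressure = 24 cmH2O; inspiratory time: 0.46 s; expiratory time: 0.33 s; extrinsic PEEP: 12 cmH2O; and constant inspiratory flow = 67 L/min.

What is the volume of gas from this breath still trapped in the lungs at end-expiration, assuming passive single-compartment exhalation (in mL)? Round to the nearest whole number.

Flow: 67 L/min ÷ 60 = 1.1167 L/s.
Vt = flow × Ti = 1.1167 L/s × 0.46 s × 1000 mL/L = 513.68 mL.
R = (PIP − Pplat)/V̇ = (33 − 24) / 1.1167 = 9.0/1.1167 = 8.059 cmH2O·s/L.
C = Vt/(Pplat − PEEP) = 513.68 / (24 − 12) = 513.68/12.0 = 42.807 mL/cmH2O.
τ = R × C = 8.059 × 0.04281 L/cmH2O = 0.345 s.
Fraction remaining = e^(−Te/τ) = e^(−0.33/0.345) = 0.3842.
Trapped volume = 513.68 × 0.3842 = 197.36 mL.

197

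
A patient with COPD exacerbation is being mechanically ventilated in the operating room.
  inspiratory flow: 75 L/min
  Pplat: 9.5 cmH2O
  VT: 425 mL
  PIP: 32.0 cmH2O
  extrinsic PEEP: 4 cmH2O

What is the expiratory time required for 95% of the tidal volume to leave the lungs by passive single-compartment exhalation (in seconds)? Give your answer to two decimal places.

Flow: 75 L/min ÷ 60 = 1.25 L/s.
R = (PIP − Pplat)/V̇ = (32.0 − 9.5) / 1.25 = 22.5/1.25 = 18.0 cmH2O·s/L.
C = Vt/(Pplat − PEEP) = 425.0 / (9.5 − 4) = 425.0/5.5 = 77.273 mL/cmH2O.
τ = R × C = 18.0 × 0.07727 L/cmH2O = 1.391 s.
t = −τ·ln(1 − 0.95) = −1.391·ln(0.05) = 4.167 s.

4.17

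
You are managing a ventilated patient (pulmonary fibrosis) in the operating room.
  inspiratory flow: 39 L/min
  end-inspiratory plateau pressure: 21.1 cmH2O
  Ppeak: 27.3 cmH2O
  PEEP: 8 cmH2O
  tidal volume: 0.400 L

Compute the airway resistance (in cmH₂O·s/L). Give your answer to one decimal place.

Flow: 39 L/min ÷ 60 = 0.65 L/s.
Raw = (PIP − Pplat) / flow = (27.3 − 21.1) / 0.65 = 6.2 / 0.65 = 9.538 cmH2O·s/L.

9.5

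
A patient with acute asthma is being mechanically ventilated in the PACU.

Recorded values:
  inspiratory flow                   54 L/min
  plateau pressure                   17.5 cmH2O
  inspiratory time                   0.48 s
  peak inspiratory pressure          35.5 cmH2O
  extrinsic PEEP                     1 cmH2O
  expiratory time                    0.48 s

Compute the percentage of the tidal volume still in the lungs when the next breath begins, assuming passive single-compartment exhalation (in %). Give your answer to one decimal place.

40.0

Flow: 54 L/min ÷ 60 = 0.9 L/s.
Vt = flow × Ti = 0.9 L/s × 0.48 s × 1000 mL/L = 432.0 mL.
R = (PIP − Pplat)/V̇ = (35.5 − 17.5) / 0.9 = 18.0/0.9 = 20.0 cmH2O·s/L.
C = Vt/(Pplat − PEEP) = 432.0 / (17.5 − 1) = 432.0/16.5 = 26.182 mL/cmH2O.
τ = R × C = 20.0 × 0.02618 L/cmH2O = 0.5236 s.
Fraction remaining at end-expiration = e^(−Te/τ) = e^(−0.48/0.5236) = 0.3998 → 39.98%.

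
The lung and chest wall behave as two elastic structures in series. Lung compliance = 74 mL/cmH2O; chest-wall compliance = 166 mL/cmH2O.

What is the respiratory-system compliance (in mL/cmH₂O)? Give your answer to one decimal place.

51.2

Lung and chest wall are elastances in series: 1/Crs = 1/CL + 1/Ccw.
1/Crs = 1/74 + 1/166 = 0.01954.
Crs = 51.177 mL/cmH2O.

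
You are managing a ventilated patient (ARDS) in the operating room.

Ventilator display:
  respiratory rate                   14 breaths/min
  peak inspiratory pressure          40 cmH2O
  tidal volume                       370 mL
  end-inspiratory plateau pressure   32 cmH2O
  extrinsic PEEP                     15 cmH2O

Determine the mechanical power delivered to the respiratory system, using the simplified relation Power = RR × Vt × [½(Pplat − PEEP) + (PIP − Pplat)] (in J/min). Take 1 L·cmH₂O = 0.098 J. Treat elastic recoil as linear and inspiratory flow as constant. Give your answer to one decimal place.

8.4

Per-breath work = Vt × [½(Pplat−PEEP) + (PIP−Pplat)] = 0.370 × [0.5×17.0 + 8.0] = 0.370 × 16.5 = 6.105 L·cmH2O.
Power = 14 × 6.105 = 85.47 L·cmH2O/min.
× 0.098 J/(L·cmH2O) → 8.376 J/min.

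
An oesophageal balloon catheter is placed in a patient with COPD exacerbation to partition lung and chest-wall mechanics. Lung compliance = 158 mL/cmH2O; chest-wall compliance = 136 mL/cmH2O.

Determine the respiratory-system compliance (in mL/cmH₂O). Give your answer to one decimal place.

Lung and chest wall are elastances in series: 1/Crs = 1/CL + 1/Ccw.
1/Crs = 1/158 + 1/136 = 0.01368.
Crs = 73.099 mL/cmH2O.

73.1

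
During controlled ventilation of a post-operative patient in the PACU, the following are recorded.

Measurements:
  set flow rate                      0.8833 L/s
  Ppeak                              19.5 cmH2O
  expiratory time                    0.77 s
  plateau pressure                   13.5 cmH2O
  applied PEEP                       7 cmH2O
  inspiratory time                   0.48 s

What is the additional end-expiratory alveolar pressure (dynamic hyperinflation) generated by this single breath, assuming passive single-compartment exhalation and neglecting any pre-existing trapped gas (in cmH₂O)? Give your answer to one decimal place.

Vt = flow × Ti = 0.8833 L/s × 0.48 s × 1000 mL/L = 423.98 mL.
R = (PIP − Pplat)/V̇ = (19.5 − 13.5) / 0.8833 = 6.0/0.8833 = 6.793 cmH2O·s/L.
C = Vt/(Pplat − PEEP) = 423.98 / (13.5 − 7) = 423.98/6.5 = 65.228 mL/cmH2O.
τ = R × C = 6.793 × 0.06523 L/cmH2O = 0.4431 s.
Fraction remaining = e^(−Te/τ) = e^(−0.77/0.4431) = 0.1759; trapped volume = 423.98 × 0.1759 = 74.578 mL.
Additional alveolar pressure from trapping ≈ V_trapped / C = 74.578 / 65.228 = 1.143 cmH2O.

1.1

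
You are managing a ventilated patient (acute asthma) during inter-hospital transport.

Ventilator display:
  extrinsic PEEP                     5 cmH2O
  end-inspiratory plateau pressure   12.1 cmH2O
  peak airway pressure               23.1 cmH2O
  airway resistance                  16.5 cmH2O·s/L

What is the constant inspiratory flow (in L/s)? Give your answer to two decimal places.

0.67

flow = (PIP − Pplat) / Raw = 11.0 / 16.5 = 0.6667 L/s.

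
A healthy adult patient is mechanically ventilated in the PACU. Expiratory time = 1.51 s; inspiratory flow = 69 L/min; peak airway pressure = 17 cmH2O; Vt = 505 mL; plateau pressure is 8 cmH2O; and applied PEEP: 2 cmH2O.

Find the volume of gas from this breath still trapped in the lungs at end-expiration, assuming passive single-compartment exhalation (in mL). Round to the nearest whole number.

Flow: 69 L/min ÷ 60 = 1.15 L/s.
R = (PIP − Pplat)/V̇ = (17 − 8) / 1.15 = 9.0/1.15 = 7.826 cmH2O·s/L.
C = Vt/(Pplat − PEEP) = 505.0 / (8 − 2) = 505.0/6.0 = 84.167 mL/cmH2O.
τ = R × C = 7.826 × 0.08417 L/cmH2O = 0.6587 s.
Fraction remaining = e^(−Te/τ) = e^(−1.51/0.6587) = 0.101.
Trapped volume = 505.0 × 0.101 = 51.005 mL.

51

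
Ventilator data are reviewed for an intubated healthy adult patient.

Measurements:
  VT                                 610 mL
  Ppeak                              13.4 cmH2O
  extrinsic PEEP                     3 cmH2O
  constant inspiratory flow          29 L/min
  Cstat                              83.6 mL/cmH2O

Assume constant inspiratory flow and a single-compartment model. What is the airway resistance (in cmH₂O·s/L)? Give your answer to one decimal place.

Flow: 29 L/min ÷ 60 = 0.4833 L/s.
Equation of motion (constant flow): PIP = Vt/C + R·V̇ + PEEP.
R·V̇ = PIP − Vt/C − PEEP = 13.4 − 610/83.6 − 3 = 13.4 − 7.297 − 3 = 3.103 cmH2O.
R = 3.103 / 0.4833 = 6.42 cmH2O·s/L.

6.4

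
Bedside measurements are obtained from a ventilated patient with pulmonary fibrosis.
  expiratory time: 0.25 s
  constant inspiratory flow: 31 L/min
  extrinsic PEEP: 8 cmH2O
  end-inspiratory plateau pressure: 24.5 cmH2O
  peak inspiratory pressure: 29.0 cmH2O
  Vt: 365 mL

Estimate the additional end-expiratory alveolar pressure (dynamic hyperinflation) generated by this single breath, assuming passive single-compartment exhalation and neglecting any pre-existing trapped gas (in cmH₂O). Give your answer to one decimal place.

4.5

Flow: 31 L/min ÷ 60 = 0.5167 L/s.
R = (PIP − Pplat)/V̇ = (29.0 − 24.5) / 0.5167 = 4.5/0.5167 = 8.709 cmH2O·s/L.
C = Vt/(Pplat − PEEP) = 365.0 / (24.5 − 8) = 365.0/16.5 = 22.121 mL/cmH2O.
τ = R × C = 8.709 × 0.02212 L/cmH2O = 0.1926 s.
Fraction remaining = e^(−Te/τ) = e^(−0.25/0.1926) = 0.2731; trapped volume = 365.0 × 0.2731 = 99.682 mL.
Additional alveolar pressure from trapping ≈ V_trapped / C = 99.682 / 22.121 = 4.506 cmH2O.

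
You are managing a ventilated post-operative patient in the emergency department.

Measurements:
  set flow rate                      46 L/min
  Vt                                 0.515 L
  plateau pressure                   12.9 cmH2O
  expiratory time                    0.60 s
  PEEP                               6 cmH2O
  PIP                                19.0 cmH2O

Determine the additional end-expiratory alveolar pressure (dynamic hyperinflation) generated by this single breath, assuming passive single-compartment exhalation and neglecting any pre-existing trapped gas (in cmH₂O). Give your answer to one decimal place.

2.5

Flow: 46 L/min ÷ 60 = 0.7667 L/s.
R = (PIP − Pplat)/V̇ = (19.0 − 12.9) / 0.7667 = 6.1/0.7667 = 7.956 cmH2O·s/L.
C = Vt/(Pplat − PEEP) = 515.0 / (12.9 − 6) = 515.0/6.9 = 74.638 mL/cmH2O.
τ = R × C = 7.956 × 0.07464 L/cmH2O = 0.5938 s.
Fraction remaining = e^(−Te/τ) = e^(−0.60/0.5938) = 0.3641; trapped volume = 515.0 × 0.3641 = 187.51 mL.
Additional alveolar pressure from trapping ≈ V_trapped / C = 187.51 / 74.638 = 2.512 cmH2O.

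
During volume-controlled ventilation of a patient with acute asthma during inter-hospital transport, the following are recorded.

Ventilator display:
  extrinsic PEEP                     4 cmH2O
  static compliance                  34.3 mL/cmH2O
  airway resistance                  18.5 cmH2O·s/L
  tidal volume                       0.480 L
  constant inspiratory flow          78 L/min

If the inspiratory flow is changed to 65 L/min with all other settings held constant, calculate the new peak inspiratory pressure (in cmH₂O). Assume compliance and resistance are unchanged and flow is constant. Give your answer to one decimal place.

38.0

Flow: 78 L/min ÷ 60 = 1.3 L/s.
New flow: 65 L/min ÷ 60 = 1.0833 L/s.
PIP = Vt/C + R·V̇ + PEEP (constant-flow equation of motion).
Only the resistive term changes: ΔPIP = R × ΔV̇ = 18.5 × (1.0833 − 1.3) = 18.5 × -0.2167 = -4.009 cmH2O.
Original PIP = 480/34.3 + 18.5×1.3 + 4 = 42.044 cmH2O; new PIP = 42.044 + (-4.009) = 38.035 cmH2O.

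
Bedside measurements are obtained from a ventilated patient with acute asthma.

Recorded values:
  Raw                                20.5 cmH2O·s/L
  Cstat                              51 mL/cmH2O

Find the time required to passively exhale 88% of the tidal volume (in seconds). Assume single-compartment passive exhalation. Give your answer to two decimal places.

τ = R × C = 20.5 × 51 mL/cmH2O = 20.5 × 0.051 L/cmH2O = 1.046 s.
Exhaled fraction f = 1 − e^(−t/τ) → t = −τ·ln(1 − f) = −1.046·ln(0.12) = 2.218 s.

2.22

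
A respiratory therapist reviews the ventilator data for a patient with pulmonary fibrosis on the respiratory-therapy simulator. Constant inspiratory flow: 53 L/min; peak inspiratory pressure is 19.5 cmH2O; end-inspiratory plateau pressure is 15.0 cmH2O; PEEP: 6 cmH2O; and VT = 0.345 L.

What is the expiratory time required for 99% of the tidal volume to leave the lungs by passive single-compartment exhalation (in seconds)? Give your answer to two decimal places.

0.90

Flow: 53 L/min ÷ 60 = 0.8833 L/s.
R = (PIP − Pplat)/V̇ = (19.5 − 15.0) / 0.8833 = 4.5/0.8833 = 5.095 cmH2O·s/L.
C = Vt/(Pplat − PEEP) = 345.0 / (15.0 − 6) = 345.0/9.0 = 38.333 mL/cmH2O.
τ = R × C = 5.095 × 0.03833 L/cmH2O = 0.1953 s.
t = −τ·ln(1 − 0.99) = −0.1953·ln(0.01) = 0.8994 s.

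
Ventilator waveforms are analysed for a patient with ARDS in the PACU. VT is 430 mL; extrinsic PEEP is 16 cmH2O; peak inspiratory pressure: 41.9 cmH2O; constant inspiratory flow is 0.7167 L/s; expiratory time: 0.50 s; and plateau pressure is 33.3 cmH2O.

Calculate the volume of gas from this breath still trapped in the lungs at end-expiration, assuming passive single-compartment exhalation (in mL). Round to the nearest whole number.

R = (PIP − Pplat)/V̇ = (41.9 − 33.3) / 0.7167 = 8.6/0.7167 = 11.999 cmH2O·s/L.
C = Vt/(Pplat − PEEP) = 430.0 / (33.3 − 16) = 430.0/17.3 = 24.855 mL/cmH2O.
τ = R × C = 11.999 × 0.02486 L/cmH2O = 0.2983 s.
Fraction remaining = e^(−Te/τ) = e^(−0.50/0.2983) = 0.1871.
Trapped volume = 430.0 × 0.1871 = 80.453 mL.

80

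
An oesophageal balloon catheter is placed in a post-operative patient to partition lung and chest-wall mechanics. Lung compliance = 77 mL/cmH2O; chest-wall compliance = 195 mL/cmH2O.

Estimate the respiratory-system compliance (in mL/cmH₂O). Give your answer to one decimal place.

55.2

Lung and chest wall are elastances in series: 1/Crs = 1/CL + 1/Ccw.
1/Crs = 1/77 + 1/195 = 0.01812.
Crs = 55.188 mL/cmH2O.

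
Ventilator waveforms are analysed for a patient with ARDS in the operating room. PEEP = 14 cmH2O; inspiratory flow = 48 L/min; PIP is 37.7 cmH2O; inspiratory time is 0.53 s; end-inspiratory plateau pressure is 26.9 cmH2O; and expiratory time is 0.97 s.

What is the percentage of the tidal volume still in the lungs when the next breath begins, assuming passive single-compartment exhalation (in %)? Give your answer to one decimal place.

11.2

Flow: 48 L/min ÷ 60 = 0.8 L/s.
Vt = flow × Ti = 0.8 L/s × 0.53 s × 1000 mL/L = 424.0 mL.
R = (PIP − Pplat)/V̇ = (37.7 − 26.9) / 0.8 = 10.8/0.8 = 13.5 cmH2O·s/L.
C = Vt/(Pplat − PEEP) = 424.0 / (26.9 − 14) = 424.0/12.9 = 32.868 mL/cmH2O.
τ = R × C = 13.5 × 0.03287 L/cmH2O = 0.4437 s.
Fraction remaining at end-expiration = e^(−Te/τ) = e^(−0.97/0.4437) = 0.1123 → 11.23%.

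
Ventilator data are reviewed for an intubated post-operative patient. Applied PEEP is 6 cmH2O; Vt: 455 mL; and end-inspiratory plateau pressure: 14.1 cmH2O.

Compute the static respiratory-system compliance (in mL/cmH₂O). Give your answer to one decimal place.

Cstat = Vt / (Pplat − PEEP) = 455 / (14.1 − 6) = 455 / 8.1 = 56.173 mL/cmH2O.

56.2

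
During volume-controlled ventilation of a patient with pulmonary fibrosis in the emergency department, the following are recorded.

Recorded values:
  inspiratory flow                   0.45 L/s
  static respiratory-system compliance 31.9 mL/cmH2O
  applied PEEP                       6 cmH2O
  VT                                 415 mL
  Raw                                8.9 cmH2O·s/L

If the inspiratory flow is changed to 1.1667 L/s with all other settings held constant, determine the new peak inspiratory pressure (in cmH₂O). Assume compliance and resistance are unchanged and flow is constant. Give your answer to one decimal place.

PIP = Vt/C + R·V̇ + PEEP (constant-flow equation of motion).
Only the resistive term changes: ΔPIP = R × ΔV̇ = 8.9 × (1.1667 − 0.45) = 8.9 × 0.7167 = 6.379 cmH2O.
Original PIP = 415/31.9 + 8.9×0.45 + 6 = 23.014 cmH2O; new PIP = 23.014 + (6.379) = 29.393 cmH2O.

29.4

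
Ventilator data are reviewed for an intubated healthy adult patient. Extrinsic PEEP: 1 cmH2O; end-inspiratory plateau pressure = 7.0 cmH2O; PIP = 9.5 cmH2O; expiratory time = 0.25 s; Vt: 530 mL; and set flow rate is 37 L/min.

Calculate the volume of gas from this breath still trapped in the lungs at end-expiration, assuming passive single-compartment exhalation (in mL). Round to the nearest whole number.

Flow: 37 L/min ÷ 60 = 0.6167 L/s.
R = (PIP − Pplat)/V̇ = (9.5 − 7.0) / 0.6167 = 2.5/0.6167 = 4.054 cmH2O·s/L.
C = Vt/(Pplat − PEEP) = 530.0 / (7.0 − 1) = 530.0/6.0 = 88.333 mL/cmH2O.
τ = R × C = 4.054 × 0.08833 L/cmH2O = 0.3581 s.
Fraction remaining = e^(−Te/τ) = e^(−0.25/0.3581) = 0.4975.
Trapped volume = 530.0 × 0.4975 = 263.68 mL.

264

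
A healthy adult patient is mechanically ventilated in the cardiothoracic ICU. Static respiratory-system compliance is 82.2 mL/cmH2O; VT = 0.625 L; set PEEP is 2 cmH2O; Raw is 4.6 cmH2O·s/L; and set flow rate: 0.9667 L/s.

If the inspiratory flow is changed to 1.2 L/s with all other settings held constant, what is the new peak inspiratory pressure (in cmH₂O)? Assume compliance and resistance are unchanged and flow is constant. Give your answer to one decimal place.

PIP = Vt/C + R·V̇ + PEEP (constant-flow equation of motion).
Only the resistive term changes: ΔPIP = R × ΔV̇ = 4.6 × (1.2 − 0.9667) = 4.6 × 0.2333 = 1.073 cmH2O.
Original PIP = 625/82.2 + 4.6×0.9667 + 2 = 14.05 cmH2O; new PIP = 14.05 + (1.073) = 15.123 cmH2O.

15.1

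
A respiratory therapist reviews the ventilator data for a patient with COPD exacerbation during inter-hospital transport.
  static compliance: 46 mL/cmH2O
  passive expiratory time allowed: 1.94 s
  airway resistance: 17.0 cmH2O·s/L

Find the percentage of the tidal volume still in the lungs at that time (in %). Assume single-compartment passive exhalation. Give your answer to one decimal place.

8.4

τ = R × C = 17.0 × 46 mL/cmH2O = 17.0 × 0.046 L/cmH2O = 0.782 s.
Passive exhalation: V(t)/V₀ = e^(−t/τ) = e^(−1.94/0.782) = 0.08367.
Fraction remaining = 0.08367 → 8.367%.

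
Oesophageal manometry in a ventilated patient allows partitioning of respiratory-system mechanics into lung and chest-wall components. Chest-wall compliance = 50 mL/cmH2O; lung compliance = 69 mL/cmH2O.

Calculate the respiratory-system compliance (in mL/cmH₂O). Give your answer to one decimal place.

Lung and chest wall are elastances in series: 1/Crs = 1/CL + 1/Ccw.
1/Crs = 1/69 + 1/50 = 0.03449.
Crs = 28.994 mL/cmH2O.

29.0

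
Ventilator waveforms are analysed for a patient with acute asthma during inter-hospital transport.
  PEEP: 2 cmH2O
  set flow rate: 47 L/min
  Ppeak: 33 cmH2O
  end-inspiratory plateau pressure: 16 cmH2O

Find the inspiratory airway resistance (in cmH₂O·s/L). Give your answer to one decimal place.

Flow: 47 L/min ÷ 60 = 0.7833 L/s.
Raw = (PIP − Pplat) / flow = (33 − 16) / 0.7833 = 17.0 / 0.7833 = 21.703 cmH2O·s/L.

21.7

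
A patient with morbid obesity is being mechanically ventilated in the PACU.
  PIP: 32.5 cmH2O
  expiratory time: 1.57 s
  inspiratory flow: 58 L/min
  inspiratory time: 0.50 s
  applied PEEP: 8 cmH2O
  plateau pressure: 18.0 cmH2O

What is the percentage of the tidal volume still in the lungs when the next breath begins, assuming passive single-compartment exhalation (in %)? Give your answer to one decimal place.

Flow: 58 L/min ÷ 60 = 0.9667 L/s.
Vt = flow × Ti = 0.9667 L/s × 0.50 s × 1000 mL/L = 483.35 mL.
R = (PIP − Pplat)/V̇ = (32.5 − 18.0) / 0.9667 = 14.5/0.9667 = 14.999 cmH2O·s/L.
C = Vt/(Pplat − PEEP) = 483.35 / (18.0 − 8) = 483.35/10.0 = 48.335 mL/cmH2O.
τ = R × C = 14.999 × 0.04834 L/cmH2O = 0.7251 s.
Fraction remaining at end-expiration = e^(−Te/τ) = e^(−1.57/0.7251) = 0.1147 → 11.47%.

11.5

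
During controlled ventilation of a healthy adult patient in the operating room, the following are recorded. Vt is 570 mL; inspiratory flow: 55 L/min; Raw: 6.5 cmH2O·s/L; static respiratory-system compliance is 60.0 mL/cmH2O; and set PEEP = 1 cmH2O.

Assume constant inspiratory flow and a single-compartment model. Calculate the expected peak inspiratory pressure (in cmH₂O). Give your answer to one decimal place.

16.5

Flow: 55 L/min ÷ 60 = 0.9167 L/s.
Equation of motion (constant flow): PIP = Vt/C + R·V̇ + PEEP.
PIP = 570/60.0 + 6.5×0.9167 + 1 = 9.5 + 5.959 + 1 = 16.459 cmH2O.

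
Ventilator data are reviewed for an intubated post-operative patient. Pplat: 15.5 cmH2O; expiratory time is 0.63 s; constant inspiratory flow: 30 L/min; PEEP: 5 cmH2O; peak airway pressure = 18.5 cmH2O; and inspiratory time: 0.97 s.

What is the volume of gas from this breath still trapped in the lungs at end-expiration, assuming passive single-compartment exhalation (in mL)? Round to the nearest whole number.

Flow: 30 L/min ÷ 60 = 0.5 L/s.
Vt = flow × Ti = 0.5 L/s × 0.97 s × 1000 mL/L = 485.0 mL.
R = (PIP − Pplat)/V̇ = (18.5 − 15.5) / 0.5 = 3.0/0.5 = 6.0 cmH2O·s/L.
C = Vt/(Pplat − PEEP) = 485.0 / (15.5 − 5) = 485.0/10.5 = 46.19 mL/cmH2O.
τ = R × C = 6.0 × 0.04619 L/cmH2O = 0.2771 s.
Fraction remaining = e^(−Te/τ) = e^(−0.63/0.2771) = 0.1029.
Trapped volume = 485.0 × 0.1029 = 49.907 mL.

50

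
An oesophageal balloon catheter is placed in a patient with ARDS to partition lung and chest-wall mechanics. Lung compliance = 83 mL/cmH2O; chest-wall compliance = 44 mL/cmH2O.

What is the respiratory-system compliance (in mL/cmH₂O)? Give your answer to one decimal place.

28.8

Lung and chest wall are elastances in series: 1/Crs = 1/CL + 1/Ccw.
1/Crs = 1/83 + 1/44 = 0.03478.
Crs = 28.752 mL/cmH2O.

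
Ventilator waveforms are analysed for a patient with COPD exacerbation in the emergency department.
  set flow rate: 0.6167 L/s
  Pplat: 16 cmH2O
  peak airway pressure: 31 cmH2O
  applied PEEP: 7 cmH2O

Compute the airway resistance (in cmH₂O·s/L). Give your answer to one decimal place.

Raw = (PIP − Pplat) / flow = (31 − 16) / 0.6167 = 15.0 / 0.6167 = 24.323 cmH2O·s/L.

24.3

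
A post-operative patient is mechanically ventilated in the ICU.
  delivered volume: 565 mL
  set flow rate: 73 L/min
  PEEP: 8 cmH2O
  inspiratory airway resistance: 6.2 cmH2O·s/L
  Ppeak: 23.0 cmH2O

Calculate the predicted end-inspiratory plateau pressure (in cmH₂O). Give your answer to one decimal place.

15.5

Flow: 73 L/min ÷ 60 = 1.2167 L/s.
Pplat = PIP − Raw × flow = 23.0 − 6.2 × 1.2167 = 23.0 − 7.544 = 15.456 cmH2O.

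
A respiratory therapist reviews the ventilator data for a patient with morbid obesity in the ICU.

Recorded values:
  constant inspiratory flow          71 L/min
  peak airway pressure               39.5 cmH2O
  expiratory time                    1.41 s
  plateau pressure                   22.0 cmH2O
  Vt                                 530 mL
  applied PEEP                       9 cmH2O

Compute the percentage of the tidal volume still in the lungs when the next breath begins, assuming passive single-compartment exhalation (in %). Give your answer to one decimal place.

Flow: 71 L/min ÷ 60 = 1.1833 L/s.
R = (PIP − Pplat)/V̇ = (39.5 − 22.0) / 1.1833 = 17.5/1.1833 = 14.789 cmH2O·s/L.
C = Vt/(Pplat − PEEP) = 530.0 / (22.0 − 9) = 530.0/13.0 = 40.769 mL/cmH2O.
τ = R × C = 14.789 × 0.04077 L/cmH2O = 0.6029 s.
Fraction remaining at end-expiration = e^(−Te/τ) = e^(−1.41/0.6029) = 0.09645 → 9.645%.

9.6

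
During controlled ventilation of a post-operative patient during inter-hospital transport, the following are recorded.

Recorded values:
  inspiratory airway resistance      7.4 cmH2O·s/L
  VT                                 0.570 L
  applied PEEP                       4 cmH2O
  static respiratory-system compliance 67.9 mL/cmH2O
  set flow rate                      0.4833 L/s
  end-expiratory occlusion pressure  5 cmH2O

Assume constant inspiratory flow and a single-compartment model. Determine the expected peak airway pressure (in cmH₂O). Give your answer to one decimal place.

17.0

Total PEEP = 5 cmH2O (set 4 + intrinsic 1); this is the baseline alveolar pressure.
Equation of motion (constant flow): PIP = Vt/C + R·V̇ + PEEP.
PIP = 570/67.9 + 7.4×0.4833 + 5 = 8.395 + 3.576 + 5 = 16.971 cmH2O.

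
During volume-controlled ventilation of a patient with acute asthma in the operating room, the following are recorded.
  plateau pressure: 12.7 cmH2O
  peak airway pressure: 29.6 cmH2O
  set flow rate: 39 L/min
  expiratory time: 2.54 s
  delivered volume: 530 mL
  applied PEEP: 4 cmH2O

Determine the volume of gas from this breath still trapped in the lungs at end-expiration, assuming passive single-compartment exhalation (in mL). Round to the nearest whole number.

107

Flow: 39 L/min ÷ 60 = 0.65 L/s.
R = (PIP − Pplat)/V̇ = (29.6 − 12.7) / 0.65 = 16.9/0.65 = 26.0 cmH2O·s/L.
C = Vt/(Pplat − PEEP) = 530.0 / (12.7 − 4) = 530.0/8.7 = 60.92 mL/cmH2O.
τ = R × C = 26.0 × 0.06092 L/cmH2O = 1.584 s.
Fraction remaining = e^(−Te/τ) = e^(−2.54/1.584) = 0.2012.
Trapped volume = 530.0 × 0.2012 = 106.64 mL.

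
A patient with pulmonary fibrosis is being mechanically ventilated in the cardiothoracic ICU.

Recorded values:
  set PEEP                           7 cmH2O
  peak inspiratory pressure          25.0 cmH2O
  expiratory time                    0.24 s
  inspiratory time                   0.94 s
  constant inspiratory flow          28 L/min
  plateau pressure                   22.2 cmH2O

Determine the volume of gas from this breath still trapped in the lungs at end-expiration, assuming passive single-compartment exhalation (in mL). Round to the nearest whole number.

110

Flow: 28 L/min ÷ 60 = 0.4667 L/s.
Vt = flow × Ti = 0.4667 L/s × 0.94 s × 1000 mL/L = 438.7 mL.
R = (PIP − Pplat)/V̇ = (25.0 − 22.2) / 0.4667 = 2.8/0.4667 = 6.0 cmH2O·s/L.
C = Vt/(Pplat − PEEP) = 438.7 / (22.2 − 7) = 438.7/15.2 = 28.862 mL/cmH2O.
τ = R × C = 6.0 × 0.02886 L/cmH2O = 0.1732 s.
Fraction remaining = e^(−Te/τ) = e^(−0.24/0.1732) = 0.2502.
Trapped volume = 438.7 × 0.2502 = 109.76 mL.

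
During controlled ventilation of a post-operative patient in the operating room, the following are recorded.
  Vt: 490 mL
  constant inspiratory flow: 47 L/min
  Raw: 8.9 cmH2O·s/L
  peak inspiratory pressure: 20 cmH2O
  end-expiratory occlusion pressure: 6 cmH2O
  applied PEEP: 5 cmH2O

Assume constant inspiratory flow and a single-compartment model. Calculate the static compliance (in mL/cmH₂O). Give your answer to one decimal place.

Flow: 47 L/min ÷ 60 = 0.7833 L/s.
Total PEEP = 6 cmH2O (set 5 + intrinsic 1); this is the baseline alveolar pressure.
Equation of motion (constant flow): PIP = Vt/C + R·V̇ + PEEP.
Vt/C = PIP − R·V̇ − PEEP = 20 − 8.9×0.7833 − 6 = 20 − 6.971 − 6 = 7.029 cmH2O.
C = Vt / 7.029 = 490 / 7.029 = 69.711 mL/cmH2O.

69.7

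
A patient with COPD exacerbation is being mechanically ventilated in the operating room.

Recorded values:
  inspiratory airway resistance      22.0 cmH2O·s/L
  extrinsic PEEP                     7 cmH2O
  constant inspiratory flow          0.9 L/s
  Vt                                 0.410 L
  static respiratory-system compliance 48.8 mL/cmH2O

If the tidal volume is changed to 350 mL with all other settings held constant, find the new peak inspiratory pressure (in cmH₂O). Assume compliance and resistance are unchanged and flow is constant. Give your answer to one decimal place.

PIP = Vt/C + R·V̇ + PEEP (constant-flow equation of motion).
Only the elastic term changes: ΔPIP = ΔVt / C = (350 − 410) / 48.8 = -1.23 cmH2O.
Original PIP = 410/48.8 + 22.0×0.9 + 7 = 35.202 cmH2O; new PIP = 35.202 + (-1.23) = 33.972 cmH2O.

34.0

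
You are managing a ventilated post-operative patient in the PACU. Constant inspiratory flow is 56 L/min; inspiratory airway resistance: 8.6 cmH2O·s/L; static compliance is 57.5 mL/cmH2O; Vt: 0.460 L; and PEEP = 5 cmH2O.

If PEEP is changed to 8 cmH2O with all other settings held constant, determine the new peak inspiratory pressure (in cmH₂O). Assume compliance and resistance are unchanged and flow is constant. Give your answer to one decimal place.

Flow: 56 L/min ÷ 60 = 0.9333 L/s.
PIP = Vt/C + R·V̇ + PEEP (constant-flow equation of motion).
Only the baseline term changes: ΔPIP = ΔPEEP = 8 − 5 = 3.0 cmH2O.
Original PIP = 460/57.5 + 8.6×0.9333 + 5 = 21.026 cmH2O; new PIP = 21.026 + (3.0) = 24.026 cmH2O.

24.0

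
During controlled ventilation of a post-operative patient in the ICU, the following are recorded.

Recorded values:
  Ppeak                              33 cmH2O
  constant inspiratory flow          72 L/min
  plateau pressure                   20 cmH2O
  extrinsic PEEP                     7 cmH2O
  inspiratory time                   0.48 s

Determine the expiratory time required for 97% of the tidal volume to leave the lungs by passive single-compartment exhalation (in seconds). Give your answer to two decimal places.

Flow: 72 L/min ÷ 60 = 1.2 L/s.
Vt = flow × Ti = 1.2 L/s × 0.48 s × 1000 mL/L = 576.0 mL.
R = (PIP − Pplat)/V̇ = (33 − 20) / 1.2 = 13.0/1.2 = 10.833 cmH2O·s/L.
C = Vt/(Pplat − PEEP) = 576.0 / (20 − 7) = 576.0/13.0 = 44.308 mL/cmH2O.
τ = R × C = 10.833 × 0.04431 L/cmH2O = 0.48 s.
t = −τ·ln(1 − 0.97) = −0.48·ln(0.03) = 1.683 s.

1.68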